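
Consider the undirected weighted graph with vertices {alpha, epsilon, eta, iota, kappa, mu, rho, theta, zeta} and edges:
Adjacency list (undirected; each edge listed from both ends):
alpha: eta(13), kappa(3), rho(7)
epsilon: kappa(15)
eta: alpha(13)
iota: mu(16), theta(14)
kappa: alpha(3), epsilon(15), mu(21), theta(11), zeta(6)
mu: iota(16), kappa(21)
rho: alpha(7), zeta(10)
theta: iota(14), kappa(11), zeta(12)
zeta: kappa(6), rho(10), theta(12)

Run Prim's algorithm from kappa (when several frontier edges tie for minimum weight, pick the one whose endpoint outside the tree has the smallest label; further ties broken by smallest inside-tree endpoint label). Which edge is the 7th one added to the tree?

epsilon-kappa

Prim, starting at kappa.
Step 1: cheapest edge leaving the tree is alpha kappa (3); add alpha.
Step 2: cheapest edge leaving the tree is kappa zeta (6); add zeta.
Step 3: cheapest edge leaving the tree is alpha rho (7); add rho.
Step 4: cheapest edge leaving the tree is kappa theta (11); add theta.
Step 5: cheapest edge leaving the tree is alpha eta (13); add eta.
Step 6: cheapest edge leaving the tree is iota theta (14); add iota.
Step 7: cheapest edge leaving the tree is epsilon kappa (15); add epsilon.
Step 8: cheapest edge leaving the tree is iota mu (16); add mu.
The 7th edge added is epsilon kappa.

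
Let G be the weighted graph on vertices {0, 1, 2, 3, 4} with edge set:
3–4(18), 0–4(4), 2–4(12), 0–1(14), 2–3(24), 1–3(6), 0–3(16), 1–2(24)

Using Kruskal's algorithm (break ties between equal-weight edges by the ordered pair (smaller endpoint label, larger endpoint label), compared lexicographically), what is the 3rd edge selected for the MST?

2-4

Kruskal: consider edges lightest-first.
0–4 (4): add. Components now {0,4} {1} {2} {3}
1–3 (6): add. Components now {0,4} {1,3} {2}
2–4 (12): add. Components now {0,2,4} {1,3}
0–1 (14): add. Components now {0,1,2,3,4}
The 3rd edge added is 2–4.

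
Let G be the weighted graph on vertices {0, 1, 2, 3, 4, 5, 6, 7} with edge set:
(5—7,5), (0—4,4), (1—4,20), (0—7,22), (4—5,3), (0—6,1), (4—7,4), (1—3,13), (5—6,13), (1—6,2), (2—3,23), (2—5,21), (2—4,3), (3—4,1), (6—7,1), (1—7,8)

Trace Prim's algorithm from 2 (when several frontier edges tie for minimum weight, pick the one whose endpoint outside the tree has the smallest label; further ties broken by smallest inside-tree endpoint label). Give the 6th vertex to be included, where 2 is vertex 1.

6

Prim, starting at 2.
Step 1: cheapest edge leaving the tree is 2—4 (3); add 4.
Step 2: cheapest edge leaving the tree is 3—4 (1); add 3.
Step 3: cheapest edge leaving the tree is 4—5 (3); add 5.
Step 4: cheapest edge leaving the tree is 0—4 (4); add 0.
Step 5: cheapest edge leaving the tree is 0—6 (1); add 6.
Step 6: cheapest edge leaving the tree is 6—7 (1); add 7.
Step 7: cheapest edge leaving the tree is 1—6 (2); add 1.
Vertex order: 2, 4, 3, 5, 0, 6, 7, 1. The 6th vertex is 6.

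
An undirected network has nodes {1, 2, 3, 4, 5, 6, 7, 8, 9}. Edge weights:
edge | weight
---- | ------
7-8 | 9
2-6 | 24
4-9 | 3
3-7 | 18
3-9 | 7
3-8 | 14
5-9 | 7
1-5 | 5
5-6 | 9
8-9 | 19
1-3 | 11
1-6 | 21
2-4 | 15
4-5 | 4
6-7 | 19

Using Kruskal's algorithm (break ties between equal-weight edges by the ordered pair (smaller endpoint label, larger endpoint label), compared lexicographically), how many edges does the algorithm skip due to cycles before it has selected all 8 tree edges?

Sort edges by weight, then run Kruskal:
4-9 (3): add — endpoints in different components.
4-5 (4): add — endpoints in different components.
1-5 (5): add — endpoints in different components.
3-9 (7): add — endpoints in different components.
5-9 (7): skip — 5 and 9 already connected.
5-6 (9): add — endpoints in different components.
7-8 (9): add — endpoints in different components.
1-3 (11): skip — 1 and 3 already connected.
3-8 (14): add — endpoints in different components.
2-4 (15): add — endpoints in different components.
Edges rejected before the tree was complete: 2.

2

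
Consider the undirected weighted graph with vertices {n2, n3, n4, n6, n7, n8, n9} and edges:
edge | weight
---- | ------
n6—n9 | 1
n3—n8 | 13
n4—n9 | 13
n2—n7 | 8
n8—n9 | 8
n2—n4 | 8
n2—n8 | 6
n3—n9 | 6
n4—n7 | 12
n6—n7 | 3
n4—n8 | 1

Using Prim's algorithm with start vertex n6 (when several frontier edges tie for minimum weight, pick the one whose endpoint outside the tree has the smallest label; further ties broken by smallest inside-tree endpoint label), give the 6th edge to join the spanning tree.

Grow the tree from n6 using Prim:
Step 1: frontier [n6—n9 1, n6—n7 3] → take n6—n9 (1); add n9.
Step 2: frontier [n6—n7 3, n3—n9 6, n8—n9 8, n4—n9 13] → take n6—n7 (3); add n7.
Step 3: frontier [n2—n7 8, n4—n7 12, n3—n9 6, n8—n9 8, n4—n9 13] → take n3—n9 (6); add n3.
Step 4: frontier [n3—n8 13, n2—n7 8, n4—n7 12, n8—n9 8, n4—n9 13] → take n2—n7 (8); add n2.
Step 5: frontier [n2—n8 6, n2—n4 8, n3—n8 13, n4—n7 12, n8—n9 8, n4—n9 13] → take n2—n8 (6); add n8.
Step 6: frontier [n2—n4 8, n4—n7 12, n4—n8 1, n4—n9 13] → take n4—n8 (1); add n4.
The 6th edge added is n4—n8.

n4-n8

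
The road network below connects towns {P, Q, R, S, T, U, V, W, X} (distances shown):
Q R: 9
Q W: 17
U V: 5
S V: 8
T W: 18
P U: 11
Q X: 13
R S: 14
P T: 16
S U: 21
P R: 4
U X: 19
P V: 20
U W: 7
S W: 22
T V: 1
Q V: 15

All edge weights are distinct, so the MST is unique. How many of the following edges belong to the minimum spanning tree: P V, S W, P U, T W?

1

Kruskal's algorithm — process edges by increasing weight (ties by edge label):
T V (1): add — endpoints in different components.
P R (4): add — endpoints in different components.
U V (5): add — endpoints in different components.
U W (7): add — endpoints in different components.
S V (8): add — endpoints in different components.
Q R (9): add — endpoints in different components.
P U (11): add — endpoints in different components.
Q X (13): add — endpoints in different components.
MST edge set: {T V, P R, U V, U W, S V, Q R, P U, Q X}.
Of the listed edges, {P U} are in the MST → 1.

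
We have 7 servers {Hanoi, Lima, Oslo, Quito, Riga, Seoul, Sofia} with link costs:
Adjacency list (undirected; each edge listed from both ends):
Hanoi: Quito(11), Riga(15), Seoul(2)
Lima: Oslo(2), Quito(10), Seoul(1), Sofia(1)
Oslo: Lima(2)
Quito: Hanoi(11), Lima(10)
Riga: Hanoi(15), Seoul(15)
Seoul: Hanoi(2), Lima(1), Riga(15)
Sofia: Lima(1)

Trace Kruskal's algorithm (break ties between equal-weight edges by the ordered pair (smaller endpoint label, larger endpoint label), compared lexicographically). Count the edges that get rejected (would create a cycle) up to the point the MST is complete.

Kruskal's algorithm — process edges by increasing weight (ties by edge label):
Lima Seoul (1): add — endpoints in different components.
Lima Sofia (1): add — endpoints in different components.
Hanoi Seoul (2): add — endpoints in different components.
Lima Oslo (2): add — endpoints in different components.
Lima Quito (10): add — endpoints in different components.
Hanoi Quito (11): skip — Hanoi and Quito already connected.
Hanoi Riga (15): add — endpoints in different components.
Edges rejected before the tree was complete: 1.

1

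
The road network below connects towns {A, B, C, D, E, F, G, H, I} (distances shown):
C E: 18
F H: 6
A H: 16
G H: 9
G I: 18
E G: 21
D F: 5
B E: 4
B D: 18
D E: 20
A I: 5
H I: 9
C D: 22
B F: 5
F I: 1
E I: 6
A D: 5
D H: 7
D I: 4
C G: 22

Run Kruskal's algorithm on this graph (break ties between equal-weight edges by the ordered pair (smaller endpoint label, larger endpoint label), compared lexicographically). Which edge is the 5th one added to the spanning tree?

B-F

Sort edges by weight, then run Kruskal:
F I (1): add — endpoints in different components.
B E (4): add — endpoints in different components.
D I (4): add — endpoints in different components.
A D (5): add — endpoints in different components.
A I (5): skip — A and I already connected.
B F (5): add — endpoints in different components.
D F (5): skip — D and F already connected.
E I (6): skip — E and I already connected.
F H (6): add — endpoints in different components.
D H (7): skip — D and H already connected.
G H (9): add — endpoints in different components.
H I (9): skip — H and I already connected.
A H (16): skip — A and H already connected.
B D (18): skip — B and D already connected.
C E (18): add — endpoints in different components.
The 5th edge added is B F.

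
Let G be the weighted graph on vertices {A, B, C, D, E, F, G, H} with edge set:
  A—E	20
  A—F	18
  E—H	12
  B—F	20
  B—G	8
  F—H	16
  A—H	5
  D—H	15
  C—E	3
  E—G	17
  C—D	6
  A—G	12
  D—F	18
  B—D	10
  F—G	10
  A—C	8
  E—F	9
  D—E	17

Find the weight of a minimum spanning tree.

49

Kruskal's algorithm — process edges by increasing weight (ties by edge label):
C—E (3): add — endpoints in different components.
A—H (5): add — endpoints in different components.
C—D (6): add — endpoints in different components.
A—C (8): add — endpoints in different components.
B—G (8): add — endpoints in different components.
E—F (9): add — endpoints in different components.
B—D (10): add — endpoints in different components.
MST edges: C—E, A—H, C—D, A—C, B—G, E—F, B—D; total weight 3+5+6+8+8+9+10 = 49.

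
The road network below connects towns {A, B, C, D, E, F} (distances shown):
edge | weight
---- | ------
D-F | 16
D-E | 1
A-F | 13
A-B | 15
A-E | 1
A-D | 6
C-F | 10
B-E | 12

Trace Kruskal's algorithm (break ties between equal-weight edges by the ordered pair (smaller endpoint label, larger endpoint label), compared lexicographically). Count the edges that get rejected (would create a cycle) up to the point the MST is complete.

Sort edges by weight, then run Kruskal:
A-E (1): add — endpoints in different components.
D-E (1): add — endpoints in different components.
A-D (6): skip — A and D already connected.
C-F (10): add — endpoints in different components.
B-E (12): add — endpoints in different components.
A-F (13): add — endpoints in different components.
Edges rejected before the tree was complete: 1.

1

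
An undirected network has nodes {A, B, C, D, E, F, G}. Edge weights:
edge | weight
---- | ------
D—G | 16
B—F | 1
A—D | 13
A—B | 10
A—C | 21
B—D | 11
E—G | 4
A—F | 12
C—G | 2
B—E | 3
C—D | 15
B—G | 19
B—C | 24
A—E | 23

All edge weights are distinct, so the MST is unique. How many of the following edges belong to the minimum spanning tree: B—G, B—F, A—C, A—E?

1

Kruskal: consider edges lightest-first.
B—F (1): add. Components now {A} {B,F} {C} {D} {E} {G}
C—G (2): add. Components now {A} {B,F} {C,G} {D} {E}
B—E (3): add. Components now {A} {B,E,F} {C,G} {D}
E—G (4): add. Components now {A} {B,C,E,F,G} {D}
A—B (10): add. Components now {A,B,C,E,F,G} {D}
B—D (11): add. Components now {A,B,C,D,E,F,G}
MST edge set: {B—F, C—G, B—E, E—G, A—B, B—D}.
Of the listed edges, {B—F} are in the MST → 1.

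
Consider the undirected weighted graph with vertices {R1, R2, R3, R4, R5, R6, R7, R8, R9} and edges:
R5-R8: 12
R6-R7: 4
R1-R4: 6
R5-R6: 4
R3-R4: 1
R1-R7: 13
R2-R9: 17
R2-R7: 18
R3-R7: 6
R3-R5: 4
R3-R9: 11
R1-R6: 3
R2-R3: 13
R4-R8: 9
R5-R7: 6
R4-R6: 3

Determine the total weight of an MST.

48

Kruskal's algorithm — process edges by increasing weight (ties by edge label):
R3-R4 (1): add — endpoints in different components.
R1-R6 (3): add — endpoints in different components.
R4-R6 (3): add — endpoints in different components.
R3-R5 (4): add — endpoints in different components.
R5-R6 (4): skip — R6 and R5 already connected.
R6-R7 (4): add — endpoints in different components.
R1-R4 (6): skip — R1 and R4 already connected.
R3-R7 (6): skip — R3 and R7 already connected.
R5-R7 (6): skip — R7 and R5 already connected.
R4-R8 (9): add — endpoints in different components.
R3-R9 (11): add — endpoints in different components.
R5-R8 (12): skip — R8 and R5 already connected.
R1-R7 (13): skip — R1 and R7 already connected.
R2-R3 (13): add — endpoints in different components.
MST edges: R3-R4, R1-R6, R4-R6, R3-R5, R6-R7, R4-R8, R3-R9, R2-R3; total weight 1+3+3+4+4+9+11+13 = 48.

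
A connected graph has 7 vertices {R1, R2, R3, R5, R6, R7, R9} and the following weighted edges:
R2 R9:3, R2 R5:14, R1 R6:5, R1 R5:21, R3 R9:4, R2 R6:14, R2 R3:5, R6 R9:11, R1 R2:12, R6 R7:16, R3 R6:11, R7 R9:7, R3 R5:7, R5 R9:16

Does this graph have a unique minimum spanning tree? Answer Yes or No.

No

Kruskal's algorithm — process edges by increasing weight (ties by edge label):
R2 R9 (3): add — endpoints in different components.
R3 R9 (4): add — endpoints in different components.
R1 R6 (5): add — endpoints in different components.
R2 R3 (5): skip — R3 and R2 already connected.
R3 R5 (7): add — endpoints in different components.
R7 R9 (7): add — endpoints in different components.
R3 R6 (11): add — endpoints in different components.
Non-tree edge R6 R9 has weight 11, equal to the heaviest edge on its tree cycle — swapping gives another MST of the same weight. Not unique.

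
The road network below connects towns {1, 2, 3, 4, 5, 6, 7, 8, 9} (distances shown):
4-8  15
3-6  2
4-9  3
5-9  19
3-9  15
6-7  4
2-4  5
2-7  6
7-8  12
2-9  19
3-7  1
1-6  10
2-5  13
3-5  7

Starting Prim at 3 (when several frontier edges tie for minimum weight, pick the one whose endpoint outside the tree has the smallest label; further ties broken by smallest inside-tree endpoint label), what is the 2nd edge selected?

3-6

Prim, starting at 3.
Step 1: cheapest edge leaving the tree is 3-7 (1); add 7.
Step 2: cheapest edge leaving the tree is 3-6 (2); add 6.
Step 3: cheapest edge leaving the tree is 2-7 (6); add 2.
Step 4: cheapest edge leaving the tree is 2-4 (5); add 4.
Step 5: cheapest edge leaving the tree is 4-9 (3); add 9.
Step 6: cheapest edge leaving the tree is 3-5 (7); add 5.
Step 7: cheapest edge leaving the tree is 1-6 (10); add 1.
Step 8: cheapest edge leaving the tree is 7-8 (12); add 8.
The 2nd edge added is 3-6.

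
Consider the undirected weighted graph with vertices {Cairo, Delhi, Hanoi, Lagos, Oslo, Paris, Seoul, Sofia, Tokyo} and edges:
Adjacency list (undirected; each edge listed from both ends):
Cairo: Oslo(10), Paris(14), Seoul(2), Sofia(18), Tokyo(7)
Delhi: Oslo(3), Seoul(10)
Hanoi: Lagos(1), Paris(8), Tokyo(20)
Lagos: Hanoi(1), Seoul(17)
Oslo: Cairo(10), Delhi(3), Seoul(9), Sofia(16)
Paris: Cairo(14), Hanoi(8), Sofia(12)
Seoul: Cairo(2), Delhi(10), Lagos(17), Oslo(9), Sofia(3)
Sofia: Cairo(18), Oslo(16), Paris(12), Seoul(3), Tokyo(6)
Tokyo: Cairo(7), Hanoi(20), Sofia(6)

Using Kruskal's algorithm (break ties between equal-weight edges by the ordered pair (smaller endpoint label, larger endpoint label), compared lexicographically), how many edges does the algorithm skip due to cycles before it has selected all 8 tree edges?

Kruskal's algorithm — process edges by increasing weight (ties by edge label):
Hanoi—Lagos (1): add — endpoints in different components.
Cairo—Seoul (2): add — endpoints in different components.
Delhi—Oslo (3): add — endpoints in different components.
Seoul—Sofia (3): add — endpoints in different components.
Sofia—Tokyo (6): add — endpoints in different components.
Cairo—Tokyo (7): skip — Cairo and Tokyo already connected.
Hanoi—Paris (8): add — endpoints in different components.
Oslo—Seoul (9): add — endpoints in different components.
Cairo—Oslo (10): skip — Cairo and Oslo already connected.
Delhi—Seoul (10): skip — Seoul and Delhi already connected.
Paris—Sofia (12): add — endpoints in different components.
Edges rejected before the tree was complete: 3.

3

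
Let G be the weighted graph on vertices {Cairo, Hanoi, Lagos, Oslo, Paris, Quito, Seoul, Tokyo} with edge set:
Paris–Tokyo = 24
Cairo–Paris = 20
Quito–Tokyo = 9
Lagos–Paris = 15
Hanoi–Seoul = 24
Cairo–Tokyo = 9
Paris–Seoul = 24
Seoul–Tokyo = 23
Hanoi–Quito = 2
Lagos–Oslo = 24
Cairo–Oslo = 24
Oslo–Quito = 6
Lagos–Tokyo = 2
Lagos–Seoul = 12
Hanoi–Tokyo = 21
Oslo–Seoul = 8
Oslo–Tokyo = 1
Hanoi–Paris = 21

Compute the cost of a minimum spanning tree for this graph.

Kruskal's algorithm — process edges by increasing weight (ties by edge label):
Oslo–Tokyo (1): add — endpoints in different components.
Hanoi–Quito (2): add — endpoints in different components.
Lagos–Tokyo (2): add — endpoints in different components.
Oslo–Quito (6): add — endpoints in different components.
Oslo–Seoul (8): add — endpoints in different components.
Cairo–Tokyo (9): add — endpoints in different components.
Quito–Tokyo (9): skip — Tokyo and Quito already connected.
Lagos–Seoul (12): skip — Lagos and Seoul already connected.
Lagos–Paris (15): add — endpoints in different components.
MST edges: Oslo–Tokyo, Hanoi–Quito, Lagos–Tokyo, Oslo–Quito, Oslo–Seoul, Cairo–Tokyo, Lagos–Paris; total weight 1+2+2+6+8+9+15 = 43.

43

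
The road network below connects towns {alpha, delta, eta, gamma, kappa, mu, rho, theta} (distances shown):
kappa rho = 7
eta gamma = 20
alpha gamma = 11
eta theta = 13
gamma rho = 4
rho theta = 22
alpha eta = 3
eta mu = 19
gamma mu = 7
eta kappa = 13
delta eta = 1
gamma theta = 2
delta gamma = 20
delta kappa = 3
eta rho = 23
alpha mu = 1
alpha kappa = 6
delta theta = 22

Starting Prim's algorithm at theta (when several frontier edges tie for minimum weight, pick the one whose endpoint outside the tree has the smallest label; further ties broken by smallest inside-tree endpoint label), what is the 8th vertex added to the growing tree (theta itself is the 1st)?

Grow the tree from theta using Prim:
Step 1: cheapest edge leaving the tree is gamma theta (2); add gamma.
Step 2: cheapest edge leaving the tree is gamma rho (4); add rho.
Step 3: cheapest edge leaving the tree is kappa rho (7); add kappa.
Step 4: cheapest edge leaving the tree is delta kappa (3); add delta.
Step 5: cheapest edge leaving the tree is delta eta (1); add eta.
Step 6: cheapest edge leaving the tree is alpha eta (3); add alpha.
Step 7: cheapest edge leaving the tree is alpha mu (1); add mu.
Vertex order: theta, gamma, rho, kappa, delta, eta, alpha, mu. The 8th vertex is mu.

mu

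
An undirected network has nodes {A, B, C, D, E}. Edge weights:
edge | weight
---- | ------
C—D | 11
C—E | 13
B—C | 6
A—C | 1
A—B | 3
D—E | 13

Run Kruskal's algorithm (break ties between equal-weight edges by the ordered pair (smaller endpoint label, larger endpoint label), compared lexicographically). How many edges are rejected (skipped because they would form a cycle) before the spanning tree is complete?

1

Sort edges by weight, then run Kruskal:
A—C (1): add — endpoints in different components.
A—B (3): add — endpoints in different components.
B—C (6): skip — B and C already connected.
C—D (11): add — endpoints in different components.
C—E (13): add — endpoints in different components.
Edges rejected before the tree was complete: 1.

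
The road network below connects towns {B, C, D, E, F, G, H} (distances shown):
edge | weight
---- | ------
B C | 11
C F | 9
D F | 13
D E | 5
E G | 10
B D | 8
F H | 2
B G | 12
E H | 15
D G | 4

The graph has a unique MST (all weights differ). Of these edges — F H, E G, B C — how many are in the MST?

2

Kruskal: consider edges lightest-first.
F H (2): add. Components now {B} {C} {D} {E} {F,H} {G}
D G (4): add. Components now {B} {C} {D,G} {E} {F,H}
D E (5): add. Components now {B} {C} {D,E,G} {F,H}
B D (8): add. Components now {B,D,E,G} {C} {F,H}
C F (9): add. Components now {B,D,E,G} {C,F,H}
E G (10): skip — E and G already connected.
B C (11): add. Components now {B,C,D,E,F,G,H}
MST edge set: {F H, D G, D E, B D, C F, B C}.
Of the listed edges, {F H, B C} are in the MST → 2.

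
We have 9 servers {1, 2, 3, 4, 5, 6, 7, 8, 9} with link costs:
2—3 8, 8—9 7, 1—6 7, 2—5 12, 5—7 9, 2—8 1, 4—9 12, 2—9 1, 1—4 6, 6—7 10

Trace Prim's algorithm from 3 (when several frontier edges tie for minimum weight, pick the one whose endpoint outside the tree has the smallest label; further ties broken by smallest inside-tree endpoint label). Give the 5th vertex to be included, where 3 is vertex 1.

4

Grow the tree from 3 using Prim:
Step 1: cheapest edge leaving the tree is 2—3 (8); add 2.
Step 2: cheapest edge leaving the tree is 2—8 (1); add 8.
Step 3: cheapest edge leaving the tree is 2—9 (1); add 9.
Step 4: cheapest edge leaving the tree is 4—9 (12); add 4.
Step 5: cheapest edge leaving the tree is 1—4 (6); add 1.
Step 6: cheapest edge leaving the tree is 1—6 (7); add 6.
Step 7: cheapest edge leaving the tree is 6—7 (10); add 7.
Step 8: cheapest edge leaving the tree is 5—7 (9); add 5.
Vertex order: 3, 2, 8, 9, 4, 1, 6, 7, 5. The 5th vertex is 4.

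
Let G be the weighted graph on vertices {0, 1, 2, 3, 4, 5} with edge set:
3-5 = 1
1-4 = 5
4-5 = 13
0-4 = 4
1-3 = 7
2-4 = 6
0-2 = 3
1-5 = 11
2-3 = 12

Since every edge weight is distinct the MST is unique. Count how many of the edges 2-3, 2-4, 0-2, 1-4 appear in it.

2

Kruskal: consider edges lightest-first.
3-5 (1): add — endpoints in different components.
0-2 (3): add — endpoints in different components.
0-4 (4): add — endpoints in different components.
1-4 (5): add — endpoints in different components.
2-4 (6): skip — 2 and 4 already connected.
1-3 (7): add — endpoints in different components.
MST edge set: {3-5, 0-2, 0-4, 1-4, 1-3}.
Of the listed edges, {0-2, 1-4} are in the MST → 2.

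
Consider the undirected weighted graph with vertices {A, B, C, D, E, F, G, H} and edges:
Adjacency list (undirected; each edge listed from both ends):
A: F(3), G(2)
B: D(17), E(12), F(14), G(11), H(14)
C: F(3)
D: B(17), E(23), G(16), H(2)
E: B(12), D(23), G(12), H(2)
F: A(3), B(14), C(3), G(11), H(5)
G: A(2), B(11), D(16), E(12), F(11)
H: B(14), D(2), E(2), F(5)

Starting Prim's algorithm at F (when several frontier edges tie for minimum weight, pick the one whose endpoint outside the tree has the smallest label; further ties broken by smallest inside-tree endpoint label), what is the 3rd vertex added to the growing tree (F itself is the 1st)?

G

Prim, starting at F.
Step 1: cheapest edge leaving the tree is A F (3); add A.
Step 2: cheapest edge leaving the tree is A G (2); add G.
Step 3: cheapest edge leaving the tree is C F (3); add C.
Step 4: cheapest edge leaving the tree is F H (5); add H.
Step 5: cheapest edge leaving the tree is D H (2); add D.
Step 6: cheapest edge leaving the tree is E H (2); add E.
Step 7: cheapest edge leaving the tree is B G (11); add B.
Vertex order: F, A, G, C, H, D, E, B. The 3rd vertex is G.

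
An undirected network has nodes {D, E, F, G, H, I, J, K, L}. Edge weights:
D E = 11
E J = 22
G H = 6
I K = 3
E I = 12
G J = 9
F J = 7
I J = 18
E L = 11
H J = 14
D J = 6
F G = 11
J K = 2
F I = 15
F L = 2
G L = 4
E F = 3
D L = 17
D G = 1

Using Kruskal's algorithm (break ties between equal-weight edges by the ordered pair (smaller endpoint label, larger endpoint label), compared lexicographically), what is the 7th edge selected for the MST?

D-J

Kruskal: consider edges lightest-first.
D G (1): add — endpoints in different components.
F L (2): add — endpoints in different components.
J K (2): add — endpoints in different components.
E F (3): add — endpoints in different components.
I K (3): add — endpoints in different components.
G L (4): add — endpoints in different components.
D J (6): add — endpoints in different components.
G H (6): add — endpoints in different components.
The 7th edge added is D J.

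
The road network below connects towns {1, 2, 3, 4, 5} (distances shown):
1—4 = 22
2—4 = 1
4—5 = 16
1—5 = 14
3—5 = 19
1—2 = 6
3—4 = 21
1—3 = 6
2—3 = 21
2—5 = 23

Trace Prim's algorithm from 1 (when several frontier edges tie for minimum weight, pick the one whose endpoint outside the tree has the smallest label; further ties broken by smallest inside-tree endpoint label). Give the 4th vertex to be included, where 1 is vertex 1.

Prim's algorithm from 1:
Step 1: cheapest edge leaving the tree is 1—2 (6); add 2.
Step 2: cheapest edge leaving the tree is 2—4 (1); add 4.
Step 3: cheapest edge leaving the tree is 1—3 (6); add 3.
Step 4: cheapest edge leaving the tree is 1—5 (14); add 5.
Vertex order: 1, 2, 4, 3, 5. The 4th vertex is 3.

3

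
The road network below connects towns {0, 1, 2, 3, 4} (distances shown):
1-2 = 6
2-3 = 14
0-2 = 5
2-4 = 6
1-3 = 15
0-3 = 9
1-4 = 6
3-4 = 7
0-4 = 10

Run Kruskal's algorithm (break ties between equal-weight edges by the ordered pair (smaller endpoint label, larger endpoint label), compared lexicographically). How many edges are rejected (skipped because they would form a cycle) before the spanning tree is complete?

Kruskal: consider edges lightest-first.
0-2 (5): add — endpoints in different components.
1-2 (6): add — endpoints in different components.
1-4 (6): add — endpoints in different components.
2-4 (6): skip — 2 and 4 already connected.
3-4 (7): add — endpoints in different components.
Edges rejected before the tree was complete: 1.

1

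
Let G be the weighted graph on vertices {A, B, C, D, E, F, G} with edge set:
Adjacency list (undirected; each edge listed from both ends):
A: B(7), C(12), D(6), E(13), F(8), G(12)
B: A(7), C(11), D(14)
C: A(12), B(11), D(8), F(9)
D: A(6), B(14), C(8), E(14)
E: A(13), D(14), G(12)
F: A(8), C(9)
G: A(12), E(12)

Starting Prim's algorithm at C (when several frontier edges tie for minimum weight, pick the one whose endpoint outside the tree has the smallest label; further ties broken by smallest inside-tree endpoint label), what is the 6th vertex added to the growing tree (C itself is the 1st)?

G

Prim, starting at C.
Step 1: cheapest edge leaving the tree is C-D (8); add D.
Step 2: cheapest edge leaving the tree is A-D (6); add A.
Step 3: cheapest edge leaving the tree is A-B (7); add B.
Step 4: cheapest edge leaving the tree is A-F (8); add F.
Step 5: cheapest edge leaving the tree is A-G (12); add G.
Step 6: cheapest edge leaving the tree is E-G (12); add E.
Vertex order: C, D, A, B, F, G, E. The 6th vertex is G.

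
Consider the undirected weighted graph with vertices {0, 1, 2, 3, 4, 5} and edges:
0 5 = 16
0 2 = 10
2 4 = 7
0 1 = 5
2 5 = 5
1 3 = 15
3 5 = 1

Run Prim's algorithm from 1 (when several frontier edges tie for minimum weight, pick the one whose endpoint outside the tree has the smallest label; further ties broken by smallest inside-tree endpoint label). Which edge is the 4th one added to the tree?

3-5

Prim, starting at 1.
Step 1: frontier [0 1 5, 1 3 15] → take 0 1 (5); add 0.
Step 2: frontier [0 2 10, 0 5 16, 1 3 15] → take 0 2 (10); add 2.
Step 3: frontier [0 5 16, 1 3 15, 2 5 5, 2 4 7] → take 2 5 (5); add 5.
Step 4: frontier [1 3 15, 2 4 7, 3 5 1] → take 3 5 (1); add 3.
Step 5: frontier [2 4 7] → take 2 4 (7); add 4.
The 4th edge added is 3 5.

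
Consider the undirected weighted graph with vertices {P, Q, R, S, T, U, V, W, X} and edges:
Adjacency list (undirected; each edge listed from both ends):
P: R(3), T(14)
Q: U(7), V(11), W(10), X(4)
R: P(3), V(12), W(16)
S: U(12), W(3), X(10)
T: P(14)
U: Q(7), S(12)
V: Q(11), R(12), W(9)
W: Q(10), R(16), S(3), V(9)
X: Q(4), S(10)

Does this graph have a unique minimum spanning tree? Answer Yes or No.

Kruskal: consider edges lightest-first.
P–R (3): add — endpoints in different components.
S–W (3): add — endpoints in different components.
Q–X (4): add — endpoints in different components.
Q–U (7): add — endpoints in different components.
V–W (9): add — endpoints in different components.
Q–W (10): add — endpoints in different components.
S–X (10): skip — S and X already connected.
Q–V (11): skip — V and Q already connected.
R–V (12): add — endpoints in different components.
S–U (12): skip — S and U already connected.
P–T (14): add — endpoints in different components.
Non-tree edge S–X has weight 10, equal to the heaviest edge on its tree cycle — swapping gives another MST of the same weight. Not unique.

No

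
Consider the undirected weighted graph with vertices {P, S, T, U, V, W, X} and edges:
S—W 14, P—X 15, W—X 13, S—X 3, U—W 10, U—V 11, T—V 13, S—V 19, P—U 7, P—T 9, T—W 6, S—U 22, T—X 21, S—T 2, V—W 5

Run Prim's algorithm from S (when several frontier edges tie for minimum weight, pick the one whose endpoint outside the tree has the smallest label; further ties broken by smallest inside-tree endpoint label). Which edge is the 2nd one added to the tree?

Prim, starting at S.
Step 1: cheapest edge leaving the tree is S—T (2); add T.
Step 2: cheapest edge leaving the tree is S—X (3); add X.
Step 3: cheapest edge leaving the tree is T—W (6); add W.
Step 4: cheapest edge leaving the tree is V—W (5); add V.
Step 5: cheapest edge leaving the tree is P—T (9); add P.
Step 6: cheapest edge leaving the tree is P—U (7); add U.
The 2nd edge added is S—X.

S-X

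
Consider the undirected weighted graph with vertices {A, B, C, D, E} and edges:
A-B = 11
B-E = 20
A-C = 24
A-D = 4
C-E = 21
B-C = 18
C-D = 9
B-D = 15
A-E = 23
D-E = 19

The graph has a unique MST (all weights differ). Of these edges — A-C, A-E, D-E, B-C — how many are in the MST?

Kruskal: consider edges lightest-first.
A-D (4): add. Components now {A,D} {B} {C} {E}
C-D (9): add. Components now {A,C,D} {B} {E}
A-B (11): add. Components now {A,B,C,D} {E}
B-D (15): skip — B and D already connected.
B-C (18): skip — B and C already connected.
D-E (19): add. Components now {A,B,C,D,E}
MST edge set: {A-D, C-D, A-B, D-E}.
Of the listed edges, {D-E} are in the MST → 1.

1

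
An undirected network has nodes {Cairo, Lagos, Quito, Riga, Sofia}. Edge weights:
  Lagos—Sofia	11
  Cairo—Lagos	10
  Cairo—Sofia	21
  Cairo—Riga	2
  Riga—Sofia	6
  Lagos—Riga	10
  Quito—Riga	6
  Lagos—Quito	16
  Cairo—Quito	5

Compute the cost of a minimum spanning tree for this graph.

23

Kruskal: consider edges lightest-first.
Cairo—Riga (2): add. Components now {Cairo,Riga} {Quito} {Lagos} {Sofia}
Cairo—Quito (5): add. Components now {Cairo,Quito,Riga} {Lagos} {Sofia}
Quito—Riga (6): skip — Quito and Riga already connected.
Riga—Sofia (6): add. Components now {Cairo,Quito,Riga,Sofia} {Lagos}
Cairo—Lagos (10): add. Components now {Cairo,Lagos,Quito,Riga,Sofia}
MST edges: Cairo—Riga, Cairo—Quito, Riga—Sofia, Cairo—Lagos; total weight 2+5+6+10 = 23.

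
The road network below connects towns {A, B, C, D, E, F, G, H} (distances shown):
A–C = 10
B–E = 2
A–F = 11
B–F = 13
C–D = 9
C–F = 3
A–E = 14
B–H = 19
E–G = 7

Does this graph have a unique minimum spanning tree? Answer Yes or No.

Yes

Kruskal: consider edges lightest-first.
B–E (2): add — endpoints in different components.
C–F (3): add — endpoints in different components.
E–G (7): add — endpoints in different components.
C–D (9): add — endpoints in different components.
A–C (10): add — endpoints in different components.
A–F (11): skip — A and F already connected.
B–F (13): add — endpoints in different components.
A–E (14): skip — A and E already connected.
B–H (19): add — endpoints in different components.
Every non-tree edge has weight strictly greater than the heaviest edge on the tree path between its endpoints, so the MST is unique.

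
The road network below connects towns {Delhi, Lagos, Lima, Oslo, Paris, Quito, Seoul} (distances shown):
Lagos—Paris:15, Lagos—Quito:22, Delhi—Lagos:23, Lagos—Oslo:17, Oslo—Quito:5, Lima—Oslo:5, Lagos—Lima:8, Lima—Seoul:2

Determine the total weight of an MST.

Sort edges by weight, then run Kruskal:
Lima—Seoul (2): add. Components now {Lima,Seoul} {Oslo} {Paris} {Delhi} {Lagos} {Quito}
Lima—Oslo (5): add. Components now {Lima,Oslo,Seoul} {Paris} {Delhi} {Lagos} {Quito}
Oslo—Quito (5): add. Components now {Lima,Oslo,Quito,Seoul} {Paris} {Delhi} {Lagos}
Lagos—Lima (8): add. Components now {Lagos,Lima,Oslo,Quito,Seoul} {Paris} {Delhi}
Lagos—Paris (15): add. Components now {Lagos,Lima,Oslo,Paris,Quito,Seoul} {Delhi}
Lagos—Oslo (17): skip — Oslo and Lagos already connected.
Lagos—Quito (22): skip — Lagos and Quito already connected.
Delhi—Lagos (23): add. Components now {Delhi,Lagos,Lima,Oslo,Paris,Quito,Seoul}
MST edges: Lima—Seoul, Lima—Oslo, Oslo—Quito, Lagos—Lima, Lagos—Paris, Delhi—Lagos; total weight 2+5+5+8+15+23 = 58.

58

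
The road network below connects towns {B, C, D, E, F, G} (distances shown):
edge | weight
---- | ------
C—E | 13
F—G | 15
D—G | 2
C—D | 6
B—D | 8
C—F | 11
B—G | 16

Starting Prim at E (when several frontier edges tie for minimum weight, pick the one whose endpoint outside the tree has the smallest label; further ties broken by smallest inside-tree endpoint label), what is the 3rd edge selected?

Prim's algorithm from E:
Step 1: cheapest edge leaving the tree is C—E (13); add C.
Step 2: cheapest edge leaving the tree is C—D (6); add D.
Step 3: cheapest edge leaving the tree is D—G (2); add G.
Step 4: cheapest edge leaving the tree is B—D (8); add B.
Step 5: cheapest edge leaving the tree is C—F (11); add F.
The 3rd edge added is D—G.

D-G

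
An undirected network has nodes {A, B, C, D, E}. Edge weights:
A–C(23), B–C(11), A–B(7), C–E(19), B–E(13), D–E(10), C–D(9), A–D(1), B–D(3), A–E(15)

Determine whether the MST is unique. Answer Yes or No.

Sort edges by weight, then run Kruskal:
A–D (1): add. Components now {A,D} {B} {C} {E}
B–D (3): add. Components now {A,B,D} {C} {E}
A–B (7): skip — A and B already connected.
C–D (9): add. Components now {A,B,C,D} {E}
D–E (10): add. Components now {A,B,C,D,E}
Every non-tree edge has weight strictly greater than the heaviest edge on the tree path between its endpoints, so the MST is unique.

Yes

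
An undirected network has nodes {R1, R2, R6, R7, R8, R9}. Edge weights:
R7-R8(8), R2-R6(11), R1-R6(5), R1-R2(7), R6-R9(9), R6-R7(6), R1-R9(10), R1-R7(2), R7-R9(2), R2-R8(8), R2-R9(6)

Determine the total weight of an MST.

23

Prim, starting at R1.
Step 1: cheapest edge leaving the tree is R1-R7 (2); add R7.
Step 2: cheapest edge leaving the tree is R7-R9 (2); add R9.
Step 3: cheapest edge leaving the tree is R1-R6 (5); add R6.
Step 4: cheapest edge leaving the tree is R2-R9 (6); add R2.
Step 5: cheapest edge leaving the tree is R2-R8 (8); add R8.
MST edges: R1-R7, R7-R9, R1-R6, R2-R9, R2-R8; total weight 2+2+5+6+8 = 23.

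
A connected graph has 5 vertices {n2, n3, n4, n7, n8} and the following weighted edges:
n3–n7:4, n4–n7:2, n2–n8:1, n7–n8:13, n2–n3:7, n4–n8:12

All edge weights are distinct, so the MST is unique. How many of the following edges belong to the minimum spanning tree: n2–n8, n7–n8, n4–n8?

1

Sort edges by weight, then run Kruskal:
n2–n8 (1): add — endpoints in different components.
n4–n7 (2): add — endpoints in different components.
n3–n7 (4): add — endpoints in different components.
n2–n3 (7): add — endpoints in different components.
MST edge set: {n2–n8, n4–n7, n3–n7, n2–n3}.
Of the listed edges, {n2–n8} are in the MST → 1.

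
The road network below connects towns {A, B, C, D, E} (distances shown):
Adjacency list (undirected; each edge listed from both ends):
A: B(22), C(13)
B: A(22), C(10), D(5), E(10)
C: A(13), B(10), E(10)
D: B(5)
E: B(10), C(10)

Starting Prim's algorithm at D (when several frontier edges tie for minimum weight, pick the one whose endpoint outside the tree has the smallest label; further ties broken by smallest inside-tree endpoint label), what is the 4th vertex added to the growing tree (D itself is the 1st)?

Prim's algorithm from D:
Step 1: frontier [B—D 5] → take B—D (5); add B.
Step 2: frontier [B—C 10, B—E 10, A—B 22] → take B—C (10); add C.
Step 3: frontier [B—E 10, A—B 22, C—E 10, A—C 13] → take B—E (10); add E.
Step 4: frontier [A—B 22, A—C 13] → take A—C (13); add A.
Vertex order: D, B, C, E, A. The 4th vertex is E.

E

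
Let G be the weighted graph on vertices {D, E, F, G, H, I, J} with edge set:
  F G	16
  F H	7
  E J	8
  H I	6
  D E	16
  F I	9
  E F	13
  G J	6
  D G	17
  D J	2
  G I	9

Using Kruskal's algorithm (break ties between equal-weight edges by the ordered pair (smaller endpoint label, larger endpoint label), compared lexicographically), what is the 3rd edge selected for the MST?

H-I

Sort edges by weight, then run Kruskal:
D J (2): add — endpoints in different components.
G J (6): add — endpoints in different components.
H I (6): add — endpoints in different components.
F H (7): add — endpoints in different components.
E J (8): add — endpoints in different components.
F I (9): skip — F and I already connected.
G I (9): add — endpoints in different components.
The 3rd edge added is H I.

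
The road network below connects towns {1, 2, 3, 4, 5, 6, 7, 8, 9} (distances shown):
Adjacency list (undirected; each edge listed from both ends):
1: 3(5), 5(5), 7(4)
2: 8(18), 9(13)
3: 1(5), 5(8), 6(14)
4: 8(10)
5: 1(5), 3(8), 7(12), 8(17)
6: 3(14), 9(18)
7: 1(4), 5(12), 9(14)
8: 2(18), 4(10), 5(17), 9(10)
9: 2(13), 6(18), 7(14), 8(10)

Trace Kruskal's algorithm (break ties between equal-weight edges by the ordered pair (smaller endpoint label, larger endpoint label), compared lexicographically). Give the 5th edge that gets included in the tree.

Kruskal's algorithm — process edges by increasing weight (ties by edge label):
1–7 (4): add — endpoints in different components.
1–3 (5): add — endpoints in different components.
1–5 (5): add — endpoints in different components.
3–5 (8): skip — 3 and 5 already connected.
4–8 (10): add — endpoints in different components.
8–9 (10): add — endpoints in different components.
5–7 (12): skip — 5 and 7 already connected.
2–9 (13): add — endpoints in different components.
3–6 (14): add — endpoints in different components.
7–9 (14): add — endpoints in different components.
The 5th edge added is 8–9.

8-9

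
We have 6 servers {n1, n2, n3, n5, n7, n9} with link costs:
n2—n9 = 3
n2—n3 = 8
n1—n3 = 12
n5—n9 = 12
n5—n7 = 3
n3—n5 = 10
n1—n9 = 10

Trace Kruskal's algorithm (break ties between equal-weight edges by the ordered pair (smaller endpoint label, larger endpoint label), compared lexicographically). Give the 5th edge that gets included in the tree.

n3-n5

Sort edges by weight, then run Kruskal:
n2—n9 (3): add — endpoints in different components.
n5—n7 (3): add — endpoints in different components.
n2—n3 (8): add — endpoints in different components.
n1—n9 (10): add — endpoints in different components.
n3—n5 (10): add — endpoints in different components.
The 5th edge added is n3—n5.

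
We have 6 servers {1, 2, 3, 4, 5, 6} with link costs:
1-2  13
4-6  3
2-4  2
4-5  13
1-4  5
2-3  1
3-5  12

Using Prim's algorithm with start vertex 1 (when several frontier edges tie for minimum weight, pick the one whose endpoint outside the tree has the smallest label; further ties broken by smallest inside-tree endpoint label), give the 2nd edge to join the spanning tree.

Prim, starting at 1.
Step 1: cheapest edge leaving the tree is 1-4 (5); add 4.
Step 2: cheapest edge leaving the tree is 2-4 (2); add 2.
Step 3: cheapest edge leaving the tree is 2-3 (1); add 3.
Step 4: cheapest edge leaving the tree is 4-6 (3); add 6.
Step 5: cheapest edge leaving the tree is 3-5 (12); add 5.
The 2nd edge added is 2-4.

2-4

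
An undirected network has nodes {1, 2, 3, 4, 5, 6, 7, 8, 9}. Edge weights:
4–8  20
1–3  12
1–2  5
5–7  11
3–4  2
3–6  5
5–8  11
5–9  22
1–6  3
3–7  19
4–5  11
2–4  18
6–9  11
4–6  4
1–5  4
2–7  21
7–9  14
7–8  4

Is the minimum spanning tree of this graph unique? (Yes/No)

Sort edges by weight, then run Kruskal:
3–4 (2): add — endpoints in different components.
1–6 (3): add — endpoints in different components.
1–5 (4): add — endpoints in different components.
4–6 (4): add — endpoints in different components.
7–8 (4): add — endpoints in different components.
1–2 (5): add — endpoints in different components.
3–6 (5): skip — 3 and 6 already connected.
4–5 (11): skip — 4 and 5 already connected.
5–7 (11): add — endpoints in different components.
5–8 (11): skip — 5 and 8 already connected.
6–9 (11): add — endpoints in different components.
Non-tree edge 5–8 has weight 11, equal to the heaviest edge on its tree cycle — swapping gives another MST of the same weight. Not unique.

No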